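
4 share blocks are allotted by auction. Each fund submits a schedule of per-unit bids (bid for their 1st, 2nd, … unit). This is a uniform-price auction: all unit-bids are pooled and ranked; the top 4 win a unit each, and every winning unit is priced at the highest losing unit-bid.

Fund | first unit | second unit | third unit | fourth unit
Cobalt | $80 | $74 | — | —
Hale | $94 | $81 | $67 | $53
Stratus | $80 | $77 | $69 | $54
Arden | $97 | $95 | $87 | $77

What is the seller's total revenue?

Total revenue: $324

Merging the schedules and taking the best 4: 97 (Arden-1), 95 (Arden-2), 94 (Hale-1), 87 (Arden-3)
First bid not allocated: $81.
Allocation: Arden 3, Hale 1. Every unit priced at $81.
Revenue = 4 × 81 = $324.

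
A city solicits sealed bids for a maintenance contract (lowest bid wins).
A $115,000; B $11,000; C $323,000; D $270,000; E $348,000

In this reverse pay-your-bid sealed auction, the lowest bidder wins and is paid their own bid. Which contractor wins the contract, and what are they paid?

Bids in order: 11,000 (B) < 115,000 (A) < 270,000 (D) < 323,000 (C) < 348,000 (E)
First-price: B is paid what they bid, $11,000.

B is paid $11,000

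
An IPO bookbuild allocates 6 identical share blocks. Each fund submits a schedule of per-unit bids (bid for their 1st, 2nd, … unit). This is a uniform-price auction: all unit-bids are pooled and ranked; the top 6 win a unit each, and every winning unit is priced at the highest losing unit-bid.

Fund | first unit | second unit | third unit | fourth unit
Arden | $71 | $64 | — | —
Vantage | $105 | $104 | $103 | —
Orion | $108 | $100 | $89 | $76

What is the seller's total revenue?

Total revenue: $456

All unit-bids, highest first — top 6: 108 (Orion-1), 105 (Vantage-1), 104 (Vantage-2), 103 (Vantage-3), 100 (Orion-2), 89 (Orion-3)
Highest rejected unit-bid = $76.
Allocation: Orion 3, Vantage 3. Every unit priced at $76.
Revenue = 6 × 76 = $456.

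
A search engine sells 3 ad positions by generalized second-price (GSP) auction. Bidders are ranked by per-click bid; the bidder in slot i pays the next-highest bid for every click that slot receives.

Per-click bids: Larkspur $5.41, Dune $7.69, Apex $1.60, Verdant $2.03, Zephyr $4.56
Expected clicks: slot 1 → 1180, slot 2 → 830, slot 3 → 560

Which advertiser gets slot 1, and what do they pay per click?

Ranked by bid: $7.69 (Dune) > $5.41 (Larkspur) > $4.56 (Zephyr) > $2.03 (Verdant) > …
Slot 1 goes to the first-ranked bidder, Dune, who pays the next bid down: $5.41/click.

Dune; $5.41 per click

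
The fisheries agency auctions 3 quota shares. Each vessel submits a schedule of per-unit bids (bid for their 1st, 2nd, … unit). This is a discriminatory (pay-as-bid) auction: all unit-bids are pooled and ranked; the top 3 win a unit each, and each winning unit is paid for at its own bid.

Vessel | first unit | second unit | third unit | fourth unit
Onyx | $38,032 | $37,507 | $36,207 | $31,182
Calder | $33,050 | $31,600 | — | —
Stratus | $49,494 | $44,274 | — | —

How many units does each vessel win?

Onyx 1, Stratus 2

Pooled unit-bids ranked (top 3): 49,494 (Stratus-1), 44,274 (Stratus-2), 38,032 (Onyx-1)
Next rejected bid: $37,507 (not a price — pay-as-bid).
Allocation: Onyx 1, Stratus 2.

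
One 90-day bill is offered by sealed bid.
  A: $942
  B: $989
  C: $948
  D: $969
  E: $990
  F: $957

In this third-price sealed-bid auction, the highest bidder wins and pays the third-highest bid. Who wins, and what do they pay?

E pays $969

Rule: the highest bidder wins and pays the third-highest bid.
Bids ranked: 990 (E) > 989 (B) > 969 (D) > 957 (F) > 948 (C) > 942 (A)
E is highest; pays the third-highest bid, $969.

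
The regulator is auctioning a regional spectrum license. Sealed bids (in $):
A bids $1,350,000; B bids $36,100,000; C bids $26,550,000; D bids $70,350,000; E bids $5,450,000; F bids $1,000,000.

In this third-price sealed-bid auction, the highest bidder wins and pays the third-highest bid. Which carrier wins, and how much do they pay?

Rule: the highest bidder wins and pays the third-highest bid.
Sorting bids: 70,350,000 (D) > 36,100,000 (B) > 26,550,000 (C) > 5,450,000 (E) > 1,350,000 (A) > 1,000,000 (F)
D wins; payment is bid #3 in the ranking = $26,550,000.

D pays $26,550,000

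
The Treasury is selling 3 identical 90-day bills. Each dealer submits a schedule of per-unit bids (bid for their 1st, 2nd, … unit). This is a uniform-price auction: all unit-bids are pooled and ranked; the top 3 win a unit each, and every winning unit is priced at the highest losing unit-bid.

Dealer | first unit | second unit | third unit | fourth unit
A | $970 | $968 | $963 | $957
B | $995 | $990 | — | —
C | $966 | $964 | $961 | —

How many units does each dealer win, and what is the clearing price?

Pooled unit-bids ranked (top 3): 995 (B-1), 990 (B-2), 970 (A-1)
The (k+1)-th unit-bid is $968.
Allocation: A 1, B 2.

A 1, B 2; clearing price $968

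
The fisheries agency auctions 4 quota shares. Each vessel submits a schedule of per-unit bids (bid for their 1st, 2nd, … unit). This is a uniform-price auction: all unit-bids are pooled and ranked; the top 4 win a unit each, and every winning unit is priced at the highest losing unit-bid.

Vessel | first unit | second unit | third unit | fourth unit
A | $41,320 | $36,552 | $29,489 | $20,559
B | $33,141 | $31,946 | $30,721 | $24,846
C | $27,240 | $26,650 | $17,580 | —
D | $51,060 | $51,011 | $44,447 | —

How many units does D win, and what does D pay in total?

All unit-bids, highest first — top 4: 51,060 (D-1), 51,011 (D-2), 44,447 (D-3), 41,320 (A-1)
Highest rejected unit-bid = $36,552.
D wins 3 unit(s) at $36,552 each.

D: 3 units, pays $109,656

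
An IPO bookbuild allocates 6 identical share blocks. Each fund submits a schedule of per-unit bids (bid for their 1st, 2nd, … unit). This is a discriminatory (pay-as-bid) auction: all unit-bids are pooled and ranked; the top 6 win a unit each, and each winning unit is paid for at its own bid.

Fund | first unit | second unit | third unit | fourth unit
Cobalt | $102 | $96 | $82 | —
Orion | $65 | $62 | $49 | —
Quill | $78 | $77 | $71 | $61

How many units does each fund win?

All unit-bids, highest first — top 6: 102 (Cobalt-1), 96 (Cobalt-2), 82 (Cobalt-3), 78 (Quill-1), 77 (Quill-2), 71 (Quill-3)
Next rejected bid: $65 (not a price — pay-as-bid).
Allocation: Cobalt 3, Quill 3.

Cobalt 3, Quill 3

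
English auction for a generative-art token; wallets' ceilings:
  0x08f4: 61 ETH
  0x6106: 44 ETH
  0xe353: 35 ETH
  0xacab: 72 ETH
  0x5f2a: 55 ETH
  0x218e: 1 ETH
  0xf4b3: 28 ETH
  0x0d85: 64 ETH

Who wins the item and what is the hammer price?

0xacab wins at 64 ETH

Ascending (English) auction: the price rises until one bidder remains; the winner pays the price at which the last rival dropped out.
Sorting limits: 72 (0xacab) > 64 (0x0d85) > 61 (0x08f4) > 55 (0x5f2a) > 44 (0x6106) > 35 (0xe353) > …
Bidding ends when 0x0d85 exits at 64 ETH; 0xacab takes it.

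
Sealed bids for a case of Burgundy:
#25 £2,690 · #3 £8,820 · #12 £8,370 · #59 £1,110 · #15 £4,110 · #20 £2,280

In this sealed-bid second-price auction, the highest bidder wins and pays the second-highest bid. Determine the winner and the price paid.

Bids ranked: 8,820 (#3) > 8,370 (#12) > 4,110 (#15) > 2,690 (#25) > 2,280 (#20) > 1,110 (#59)
#3 wins with the highest bid; price is set by the runner-up at £8,370.

#3 pays £8,370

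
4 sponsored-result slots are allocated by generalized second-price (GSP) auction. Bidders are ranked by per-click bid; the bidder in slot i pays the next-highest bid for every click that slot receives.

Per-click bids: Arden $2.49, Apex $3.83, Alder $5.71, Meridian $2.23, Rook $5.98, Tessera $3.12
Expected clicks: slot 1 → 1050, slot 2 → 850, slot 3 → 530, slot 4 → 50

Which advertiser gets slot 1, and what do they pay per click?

Rook; $5.71 per click

Ranked by bid: $5.98 (Rook) > $5.71 (Alder) > $3.83 (Apex) > $3.12 (Tessera) > $2.49 (Arden) > …
Slot 1 goes to the first-ranked bidder, Rook, who pays the next bid down: $5.71/click.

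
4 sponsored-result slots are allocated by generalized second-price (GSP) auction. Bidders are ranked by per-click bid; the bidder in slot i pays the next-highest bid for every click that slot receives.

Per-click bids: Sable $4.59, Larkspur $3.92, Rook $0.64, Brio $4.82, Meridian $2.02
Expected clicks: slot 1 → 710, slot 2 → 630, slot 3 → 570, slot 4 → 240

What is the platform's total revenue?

Sorting advertisers: $4.82 (Brio) > $4.59 (Sable) > $3.92 (Larkspur) > $2.02 (Meridian) > $0.64 (Rook)
Slot 1: Brio pays $4.59 × 710 = $3258.90
Slot 2: Sable pays $3.92 × 630 = $2469.60
Slot 3: Larkspur pays $2.02 × 570 = $1151.40
Slot 4: Meridian pays $0.64 × 240 = $153.60
Total = $7033.50

Total revenue: $7033.50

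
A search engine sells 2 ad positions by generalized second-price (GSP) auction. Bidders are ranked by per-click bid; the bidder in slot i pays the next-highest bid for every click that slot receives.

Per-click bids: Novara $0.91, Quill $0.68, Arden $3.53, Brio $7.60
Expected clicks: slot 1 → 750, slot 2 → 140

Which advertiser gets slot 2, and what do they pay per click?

Sorting advertisers: $7.60 (Brio) > $3.53 (Arden) > $0.91 (Novara) > …
Slot 2 goes to the second-ranked bidder, Arden, who pays the next bid down: $0.91/click.

Arden; $0.91 per click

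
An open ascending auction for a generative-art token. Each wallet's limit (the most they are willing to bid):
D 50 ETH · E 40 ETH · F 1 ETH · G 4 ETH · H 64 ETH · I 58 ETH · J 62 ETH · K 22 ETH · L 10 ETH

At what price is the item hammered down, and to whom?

H wins at 62 ETH

Rule: the price rises until one bidder remains; the winner pays the price at which the last rival dropped out.
Limits ranked: 64 (H) > 62 (J) > 58 (I) > 50 (D) > 40 (E) > 22 (K) > …
J is the last rival to drop out, at 62 ETH; H remains and wins at that price.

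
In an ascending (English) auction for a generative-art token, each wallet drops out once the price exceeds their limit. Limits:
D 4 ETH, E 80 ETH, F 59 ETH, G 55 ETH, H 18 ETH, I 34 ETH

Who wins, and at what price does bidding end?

Limits in order: 80 (E) > 59 (F) > 55 (G) > 34 (I) > 18 (H) > 4 (D)
Bidding ends when F exits at 59 ETH; E takes it.

E wins at 59 ETH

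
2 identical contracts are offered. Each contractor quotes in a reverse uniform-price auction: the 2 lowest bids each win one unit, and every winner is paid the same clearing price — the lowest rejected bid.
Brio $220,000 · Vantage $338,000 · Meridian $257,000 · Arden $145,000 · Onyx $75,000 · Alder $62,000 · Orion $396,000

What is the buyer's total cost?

Bids ranked low→high: 62,000 (Alder), 75,000 (Onyx), 145,000 (Arden), 220,000 (Brio), …
The 2 lowest are Alder, Onyx.
First losing bid is Arden's $145,000, which sets the uniform price.
Total cost = 2 × $145,000 = $290,000.

Total cost: $290,000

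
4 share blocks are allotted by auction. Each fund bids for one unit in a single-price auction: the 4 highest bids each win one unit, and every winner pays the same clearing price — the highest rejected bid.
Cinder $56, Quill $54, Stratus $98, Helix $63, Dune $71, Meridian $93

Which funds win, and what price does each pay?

Sorting: 98 (Stratus), 93 (Meridian), 71 (Dune), 63 (Helix), 56 (Cinder), 54 (Quill)
The 4 highest are Stratus, Meridian, Dune, Helix.
First losing bid is Cinder's $56, which sets the uniform price.

Stratus, Meridian, Dune, Helix; each pays $56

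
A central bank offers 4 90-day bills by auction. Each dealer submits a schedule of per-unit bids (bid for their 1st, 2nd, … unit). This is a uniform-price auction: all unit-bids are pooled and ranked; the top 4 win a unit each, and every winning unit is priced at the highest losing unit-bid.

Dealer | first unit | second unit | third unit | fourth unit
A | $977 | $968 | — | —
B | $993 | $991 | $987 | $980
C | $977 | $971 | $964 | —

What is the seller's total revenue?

Merging the schedules and taking the best 4: 993 (B-1), 991 (B-2), 987 (B-3), 980 (B-4)
First bid not allocated: $977.
Allocation: B 4. Every unit priced at $977.
Revenue = 4 × 977 = $3,908.

Total revenue: $3,908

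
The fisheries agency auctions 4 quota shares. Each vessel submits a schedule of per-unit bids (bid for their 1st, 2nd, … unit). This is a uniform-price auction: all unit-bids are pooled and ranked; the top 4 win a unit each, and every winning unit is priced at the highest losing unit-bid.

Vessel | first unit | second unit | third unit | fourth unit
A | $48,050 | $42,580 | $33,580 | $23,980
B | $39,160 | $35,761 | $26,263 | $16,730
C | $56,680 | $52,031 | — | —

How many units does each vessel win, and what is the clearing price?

A 2, C 2; clearing price $39,160

Merging the schedules and taking the best 4: 56,680 (C-1), 52,031 (C-2), 48,050 (A-1), 42,580 (A-2)
Highest rejected unit-bid = $39,160.
Allocation: A 2, C 2.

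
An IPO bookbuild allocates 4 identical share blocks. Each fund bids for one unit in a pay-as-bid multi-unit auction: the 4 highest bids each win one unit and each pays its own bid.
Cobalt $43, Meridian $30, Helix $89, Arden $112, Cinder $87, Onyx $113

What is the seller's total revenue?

Total revenue: $401

Bids ranked high→low: 113 (Onyx), 112 (Arden), 89 (Helix), 87 (Cinder), 43 (Cobalt), 30 (Meridian)
The 4 highest are Onyx, Arden, Helix, Cinder.
Total revenue = 113 + 112 + 89 + 87 = $401.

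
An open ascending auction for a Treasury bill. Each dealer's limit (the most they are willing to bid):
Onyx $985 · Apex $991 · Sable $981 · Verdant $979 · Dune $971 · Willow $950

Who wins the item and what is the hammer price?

Limits ranked: 991 (Apex) > 985 (Onyx) > 981 (Sable) > 979 (Verdant) > 971 (Dune) > 950 (Willow)
Once the price passes $985, only Apex is left; the hammer falls at Onyx's limit of $985.

Apex wins at $985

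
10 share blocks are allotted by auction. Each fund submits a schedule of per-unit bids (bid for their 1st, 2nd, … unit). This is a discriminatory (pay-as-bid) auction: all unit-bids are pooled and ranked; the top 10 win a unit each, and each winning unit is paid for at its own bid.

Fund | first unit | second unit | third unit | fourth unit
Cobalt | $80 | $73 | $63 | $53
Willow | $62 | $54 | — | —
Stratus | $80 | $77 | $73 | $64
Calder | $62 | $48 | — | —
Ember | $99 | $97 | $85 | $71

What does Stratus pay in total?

Stratus pays $294

Merging the schedules and taking the best 10: 99 (Ember-1), 97 (Ember-2), 85 (Ember-3), 80 (Cobalt-1), 80 (Stratus-1), 77 (Stratus-2), 73 (Cobalt-2), 73 (Stratus-3), 71 (Ember-4), 64 (Stratus-4)
Next rejected bid: $63 (not a price — pay-as-bid).
Stratus's winning unit-bids: 80 + 77 + 73 + 64 = $294.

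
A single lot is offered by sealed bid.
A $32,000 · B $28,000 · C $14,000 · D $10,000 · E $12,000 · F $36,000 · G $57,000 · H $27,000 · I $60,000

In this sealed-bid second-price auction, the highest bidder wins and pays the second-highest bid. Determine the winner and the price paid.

Sealed-bid second-price auction: the highest bidder wins and pays the second-highest bid.
Sorting bids: 60,000 (I) > 57,000 (G) > 36,000 (F) > 32,000 (A) > 28,000 (B) > 27,000 (H) > …
I wins with the highest bid; price is set by the runner-up at $57,000.

I pays $57,000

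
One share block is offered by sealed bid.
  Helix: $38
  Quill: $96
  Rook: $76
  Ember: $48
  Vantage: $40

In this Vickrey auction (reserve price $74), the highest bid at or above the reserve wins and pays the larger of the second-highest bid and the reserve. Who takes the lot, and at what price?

Quill pays $76

Bids in order: 96 (Quill) > 76 (Rook) > 48 (Ember) > 40 (Vantage) > 38 (Helix)
Highest eligible bid: Quill at $96.
Second-highest bid $76 exceeds the reserve $74 → payment $76.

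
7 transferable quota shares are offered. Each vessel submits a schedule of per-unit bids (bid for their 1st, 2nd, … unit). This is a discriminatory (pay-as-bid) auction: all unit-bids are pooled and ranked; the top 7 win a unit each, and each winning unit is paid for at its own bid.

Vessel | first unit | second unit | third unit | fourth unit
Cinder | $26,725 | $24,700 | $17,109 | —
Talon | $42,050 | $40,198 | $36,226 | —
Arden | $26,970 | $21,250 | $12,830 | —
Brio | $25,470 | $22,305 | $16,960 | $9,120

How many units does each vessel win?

Arden 1, Brio 1, Cinder 2, Talon 3

All unit-bids, highest first — top 7: 42,050 (Talon-1), 40,198 (Talon-2), 36,226 (Talon-3), 26,970 (Arden-1), 26,725 (Cinder-1), 25,470 (Brio-1), 24,700 (Cinder-2)
Next rejected bid: $22,305 (not a price — pay-as-bid).
Allocation: Arden 1, Brio 1, Cinder 2, Talon 3.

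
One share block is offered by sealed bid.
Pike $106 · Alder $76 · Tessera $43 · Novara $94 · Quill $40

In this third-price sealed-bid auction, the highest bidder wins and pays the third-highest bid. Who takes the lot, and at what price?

Pike pays $76

Third-price sealed-bid auction: the highest bidder wins and pays the third-highest bid.
Bids ranked: 106 (Pike) > 94 (Novara) > 76 (Alder) > 43 (Tessera) > 40 (Quill)
Pike wins; payment is bid #3 in the ranking = $76.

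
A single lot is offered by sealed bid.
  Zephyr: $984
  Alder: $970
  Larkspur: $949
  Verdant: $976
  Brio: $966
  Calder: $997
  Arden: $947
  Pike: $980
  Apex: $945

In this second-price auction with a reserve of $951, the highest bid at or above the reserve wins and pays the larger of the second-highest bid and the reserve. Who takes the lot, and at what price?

Bids in order: 997 (Calder) > 984 (Zephyr) > 980 (Pike) > 976 (Verdant) > 970 (Alder) > 966 (Brio) > …
Highest eligible bid: Calder at $997.
max(second-highest $984, reserve $951) = $984; the reserve does not bind.

Calder pays $984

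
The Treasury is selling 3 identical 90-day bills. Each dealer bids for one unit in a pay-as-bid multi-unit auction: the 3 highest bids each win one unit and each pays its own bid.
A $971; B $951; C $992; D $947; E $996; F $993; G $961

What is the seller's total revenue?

Total revenue: $2,981

Ordering the bids: 996 (E), 993 (F), 992 (C), 971 (A), 961 (G), …
Top 3: E, F, C.
Total revenue = 996 + 993 + 992 = $2,981.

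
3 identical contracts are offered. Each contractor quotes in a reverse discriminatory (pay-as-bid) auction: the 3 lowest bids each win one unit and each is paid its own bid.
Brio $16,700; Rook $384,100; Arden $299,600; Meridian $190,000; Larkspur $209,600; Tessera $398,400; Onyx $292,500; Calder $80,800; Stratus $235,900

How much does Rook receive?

Sorting: 16,700 (Brio), 80,800 (Calder), 190,000 (Meridian), 209,600 (Larkspur), 235,900 (Stratus), …
The 3 lowest are Brio, Calder, Meridian.
Rook does not win → $0.

Rook is paid $0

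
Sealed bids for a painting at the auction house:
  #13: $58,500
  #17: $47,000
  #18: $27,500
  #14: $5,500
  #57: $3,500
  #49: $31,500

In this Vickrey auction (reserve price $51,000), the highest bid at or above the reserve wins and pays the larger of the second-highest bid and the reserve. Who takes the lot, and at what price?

#13 pays $51,000

Bids ranked: 58,500 (#13) > 47,000 (#17) > 31,500 (#49) > 27,500 (#18) > 5,500 (#14) > 3,500 (#57)
#13 has the top bid at or above the reserve ($58,500).
Second-highest bid $47,000 is below the reserve $51,000, so the reserve binds → payment $51,000.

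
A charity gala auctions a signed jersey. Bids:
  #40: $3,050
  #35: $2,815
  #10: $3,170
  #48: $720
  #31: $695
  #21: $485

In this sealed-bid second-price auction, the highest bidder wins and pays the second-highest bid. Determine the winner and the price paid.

#10 pays $3,050

Sealed-bid second-price auction: the highest bidder wins and pays the second-highest bid.
Bids in order: 3,170 (#10) > 3,050 (#40) > 2,815 (#35) > 720 (#48) > 695 (#31) > 485 (#21)
#10 is highest; pays the second-highest bid, $3,050.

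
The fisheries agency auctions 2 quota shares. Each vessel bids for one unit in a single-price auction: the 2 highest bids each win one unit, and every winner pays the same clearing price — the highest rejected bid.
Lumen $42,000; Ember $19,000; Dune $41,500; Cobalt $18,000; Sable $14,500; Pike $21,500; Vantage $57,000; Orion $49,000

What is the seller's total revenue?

Total revenue: $84,000

Ordering the bids: 57,000 (Vantage), 49,000 (Orion), 42,000 (Lumen), 41,500 (Dune), …
Top 2: Vantage, Orion.
Clearing price = highest rejected bid = $42,000.
Total revenue = 2 × $42,000 = $84,000.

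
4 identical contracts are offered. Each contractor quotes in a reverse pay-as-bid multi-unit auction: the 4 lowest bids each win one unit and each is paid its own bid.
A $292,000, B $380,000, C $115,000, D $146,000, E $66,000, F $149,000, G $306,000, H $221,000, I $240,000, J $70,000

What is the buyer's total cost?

Total cost: $397,000

Ordering the bids: 66,000 (E), 70,000 (J), 115,000 (C), 146,000 (D), 149,000 (F), 221,000 (H), …
Winners (4 units): E, J, C, D.
Total cost = 66,000 + 70,000 + 115,000 + 146,000 = $397,000.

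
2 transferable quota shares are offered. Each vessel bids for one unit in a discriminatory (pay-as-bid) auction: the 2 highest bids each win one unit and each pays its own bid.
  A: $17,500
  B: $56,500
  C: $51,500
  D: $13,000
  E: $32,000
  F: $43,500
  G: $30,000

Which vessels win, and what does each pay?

Bids ranked high→low: 56,500 (B), 51,500 (C), 43,500 (F), 32,000 (E), …
Winners (2 units): B, C.
Each winner pays its own bid: B $56,500, C $51,500.

B $56,500, C $51,500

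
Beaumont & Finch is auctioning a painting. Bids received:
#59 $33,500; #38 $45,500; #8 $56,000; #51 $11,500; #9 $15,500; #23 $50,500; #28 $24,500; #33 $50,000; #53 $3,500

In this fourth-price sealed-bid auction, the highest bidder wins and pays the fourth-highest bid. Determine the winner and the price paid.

#8 pays $45,500

Rule: the highest bidder wins and pays the fourth-highest bid.
Sorting bids: 56,000 (#8) > 50,500 (#23) > 50,000 (#33) > 45,500 (#38) > 33,500 (#59) > 24,500 (#28) > …
#8 wins; payment is bid #4 in the ranking = $45,500.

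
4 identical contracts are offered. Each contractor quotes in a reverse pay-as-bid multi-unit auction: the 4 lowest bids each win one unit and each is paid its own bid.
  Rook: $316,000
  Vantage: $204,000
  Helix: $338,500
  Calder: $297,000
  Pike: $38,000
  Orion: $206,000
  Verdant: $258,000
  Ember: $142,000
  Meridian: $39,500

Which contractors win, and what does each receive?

Bids ranked low→high: 38,000 (Pike), 39,500 (Meridian), 142,000 (Ember), 204,000 (Vantage), 206,000 (Orion), 258,000 (Verdant), …
The 4 lowest are Pike, Meridian, Ember, Vantage.
Each winner is paid its own bid: Pike $38,000, Meridian $39,500, Ember $142,000, Vantage $204,000.

Pike $38,000, Meridian $39,500, Ember $142,000, Vantage $204,000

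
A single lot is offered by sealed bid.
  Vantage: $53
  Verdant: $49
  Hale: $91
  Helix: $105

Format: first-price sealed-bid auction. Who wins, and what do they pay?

Helix pays $105

First-price sealed-bid auction: the highest bidder wins and pays their own bid.
Bids ranked: 105 (Helix) > 91 (Hale) > 53 (Vantage) > 49 (Verdant)
First-price: Helix pays what they bid, $105.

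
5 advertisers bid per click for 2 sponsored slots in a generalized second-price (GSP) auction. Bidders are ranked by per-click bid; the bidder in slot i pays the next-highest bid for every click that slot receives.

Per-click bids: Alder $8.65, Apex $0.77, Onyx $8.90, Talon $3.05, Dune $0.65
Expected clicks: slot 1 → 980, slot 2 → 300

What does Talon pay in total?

Per-click bids in order: $8.90 (Onyx) > $8.65 (Alder) > $3.05 (Talon) > …
Talon ranks below slot 2 → no slot, pays nothing.

Talon pays $0.00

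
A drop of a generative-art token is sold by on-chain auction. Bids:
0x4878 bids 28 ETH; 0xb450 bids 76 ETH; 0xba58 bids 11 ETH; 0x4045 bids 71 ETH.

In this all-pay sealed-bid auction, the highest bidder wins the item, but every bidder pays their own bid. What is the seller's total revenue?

Total revenue: 186 ETH

Sorting bids: 76 (0xb450) > 71 (0x4045) > 28 (0x4878) > 11 (0xba58)
Every bidder forfeits their bid regardless of winning.
Revenue = 28 + 76 + 11 + 71 = 186 ETH.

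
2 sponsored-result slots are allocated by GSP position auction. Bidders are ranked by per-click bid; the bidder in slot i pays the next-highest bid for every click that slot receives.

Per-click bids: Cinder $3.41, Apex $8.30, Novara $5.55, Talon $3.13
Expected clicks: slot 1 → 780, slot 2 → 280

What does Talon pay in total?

Sorting advertisers: $8.30 (Apex) > $5.55 (Novara) > $3.41 (Cinder) > …
Talon ranks below slot 2 → no slot, pays nothing.

Talon pays $0.00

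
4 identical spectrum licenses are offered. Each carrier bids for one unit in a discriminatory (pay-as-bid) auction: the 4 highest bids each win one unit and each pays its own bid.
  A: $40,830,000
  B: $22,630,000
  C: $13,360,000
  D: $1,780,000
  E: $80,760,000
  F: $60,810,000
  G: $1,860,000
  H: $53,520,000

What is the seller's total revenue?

Ordering the bids: 80,760,000 (E), 60,810,000 (F), 53,520,000 (H), 40,830,000 (A), 22,630,000 (B), 13,360,000 (C), …
Winners (4 units): E, F, H, A.
Total revenue = 80,760,000 + 60,810,000 + 53,520,000 + 40,830,000 = $235,920,000.

Total revenue: $235,920,000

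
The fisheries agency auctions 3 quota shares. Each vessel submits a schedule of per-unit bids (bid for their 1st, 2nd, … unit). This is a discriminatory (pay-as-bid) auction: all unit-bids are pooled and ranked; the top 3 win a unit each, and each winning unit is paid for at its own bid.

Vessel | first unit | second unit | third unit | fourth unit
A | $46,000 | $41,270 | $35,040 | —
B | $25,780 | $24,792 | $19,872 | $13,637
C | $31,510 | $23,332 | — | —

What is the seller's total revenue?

Total revenue: $122,310

All unit-bids, highest first — top 3: 46,000 (A-1), 41,270 (A-2), 35,040 (A-3)
Next rejected bid: $31,510 (not a price — pay-as-bid).
Each winning unit pays its own bid.
Revenue = 46,000 + 41,270 + 35,040 = $122,310.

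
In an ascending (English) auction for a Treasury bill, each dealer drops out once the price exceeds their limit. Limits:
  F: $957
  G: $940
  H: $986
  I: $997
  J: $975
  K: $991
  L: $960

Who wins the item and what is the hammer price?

I wins at $991

Sorting limits: 997 (I) > 991 (K) > 986 (H) > 975 (J) > 960 (L) > 957 (F) > …
Once the price passes $991, only I is left; the hammer falls at K's limit of $991.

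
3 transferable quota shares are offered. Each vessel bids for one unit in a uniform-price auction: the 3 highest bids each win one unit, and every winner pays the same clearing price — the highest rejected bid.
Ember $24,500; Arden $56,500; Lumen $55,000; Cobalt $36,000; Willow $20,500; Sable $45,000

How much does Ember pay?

Ember pays $0

Sorting: 56,500 (Arden), 55,000 (Lumen), 45,000 (Sable), 36,000 (Cobalt), 24,500 (Ember), …
Top 3: Arden, Lumen, Sable.
Clearing price = highest rejected bid = $36,000.
Ember does not win → pays $0.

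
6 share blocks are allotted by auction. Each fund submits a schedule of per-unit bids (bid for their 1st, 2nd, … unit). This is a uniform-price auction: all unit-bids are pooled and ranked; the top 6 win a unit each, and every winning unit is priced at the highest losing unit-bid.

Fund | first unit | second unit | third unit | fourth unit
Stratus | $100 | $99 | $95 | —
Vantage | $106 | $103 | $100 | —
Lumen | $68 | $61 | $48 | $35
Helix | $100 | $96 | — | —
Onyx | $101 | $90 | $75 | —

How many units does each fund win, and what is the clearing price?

Merging the schedules and taking the best 6: 106 (Vantage-1), 103 (Vantage-2), 101 (Onyx-1), 100 (Stratus-1), 100 (Vantage-3), 100 (Helix-1)
First bid not allocated: $99.
Allocation: Helix 1, Onyx 1, Stratus 1, Vantage 3.

Helix 1, Onyx 1, Stratus 1, Vantage 3; clearing price $99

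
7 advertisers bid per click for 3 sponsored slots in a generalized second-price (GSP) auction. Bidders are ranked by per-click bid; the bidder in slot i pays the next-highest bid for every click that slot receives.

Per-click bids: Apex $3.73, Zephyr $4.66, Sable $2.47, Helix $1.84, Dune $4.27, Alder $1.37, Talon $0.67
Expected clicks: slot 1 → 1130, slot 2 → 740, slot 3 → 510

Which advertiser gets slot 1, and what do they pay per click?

Sorting advertisers: $4.66 (Zephyr) > $4.27 (Dune) > $3.73 (Apex) > $2.47 (Sable) > …
Slot 1 goes to the first-ranked bidder, Zephyr, who pays the next bid down: $4.27/click.

Zephyr; $4.27 per click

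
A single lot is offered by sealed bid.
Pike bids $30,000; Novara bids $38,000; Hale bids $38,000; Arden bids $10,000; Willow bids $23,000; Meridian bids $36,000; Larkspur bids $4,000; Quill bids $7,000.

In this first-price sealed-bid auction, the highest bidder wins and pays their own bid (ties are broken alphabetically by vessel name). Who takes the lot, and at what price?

Bids in order: 38,000 (Hale) > 38,000 (Novara) > 36,000 (Meridian) > 30,000 (Pike) > 23,000 (Willow) > 10,000 (Arden) > …
Hale and Novara tie at $38,000; tie-break gives it to Hale.
Hale has the highest bid and pays exactly that: $38,000.

Hale pays $38,000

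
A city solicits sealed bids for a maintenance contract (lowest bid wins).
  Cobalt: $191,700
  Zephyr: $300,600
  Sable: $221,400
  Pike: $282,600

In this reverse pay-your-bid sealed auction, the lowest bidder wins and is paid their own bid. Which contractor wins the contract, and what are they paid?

Rule: the lowest bidder wins and is paid their own bid.
Bids ranked: 191,700 (Cobalt) < 221,400 (Sable) < 282,600 (Pike) < 300,600 (Zephyr)
First-price: Cobalt is paid what they bid, $191,700.

Cobalt is paid $191,700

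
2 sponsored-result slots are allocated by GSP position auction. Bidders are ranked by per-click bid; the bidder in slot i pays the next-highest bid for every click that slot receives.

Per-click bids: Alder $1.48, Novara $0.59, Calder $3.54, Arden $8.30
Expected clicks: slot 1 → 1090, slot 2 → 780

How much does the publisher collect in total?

Per-click bids in order: $8.30 (Arden) > $3.54 (Calder) > $1.48 (Alder) > …
Slot 1: Arden pays $3.54 × 1090 = $3858.60
Slot 2: Calder pays $1.48 × 780 = $1154.40
Total = $5013.00

Total revenue: $5013.00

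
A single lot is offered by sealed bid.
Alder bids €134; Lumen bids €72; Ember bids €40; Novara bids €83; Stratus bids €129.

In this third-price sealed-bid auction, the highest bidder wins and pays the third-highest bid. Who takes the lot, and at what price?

Alder pays €83

Bids in order: 134 (Alder) > 129 (Stratus) > 83 (Novara) > 72 (Lumen) > 40 (Ember)
Alder wins; payment is bid #3 in the ranking = €83.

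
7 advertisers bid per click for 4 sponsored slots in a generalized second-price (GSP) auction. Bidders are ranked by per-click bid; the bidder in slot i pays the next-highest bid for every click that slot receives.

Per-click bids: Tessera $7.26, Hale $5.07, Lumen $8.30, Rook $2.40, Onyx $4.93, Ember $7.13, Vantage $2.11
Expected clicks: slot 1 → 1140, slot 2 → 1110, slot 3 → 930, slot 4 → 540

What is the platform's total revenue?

Total revenue: $23568.00

Ranked by bid: $8.30 (Lumen) > $7.26 (Tessera) > $7.13 (Ember) > $5.07 (Hale) > $4.93 (Onyx) > …
Slot 1: Lumen pays $7.26 × 1140 = $8276.40
Slot 2: Tessera pays $7.13 × 1110 = $7914.30
Slot 3: Ember pays $5.07 × 930 = $4715.10
Slot 4: Hale pays $4.93 × 540 = $2662.20
Total = $23568.00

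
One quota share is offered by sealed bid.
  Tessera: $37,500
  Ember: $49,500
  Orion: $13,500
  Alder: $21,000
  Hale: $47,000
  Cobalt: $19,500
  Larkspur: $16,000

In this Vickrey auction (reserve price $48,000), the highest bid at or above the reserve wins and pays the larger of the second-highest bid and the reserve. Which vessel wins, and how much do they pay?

Bids ranked: 49,500 (Ember) > 47,000 (Hale) > 37,500 (Tessera) > 21,000 (Alder) > 19,500 (Cobalt) > 16,000 (Larkspur) > …
Highest eligible bid: Ember at $49,500.
Second-highest bid $47,000 is below the reserve $48,000, so the reserve binds → payment $48,000.

Ember pays $48,000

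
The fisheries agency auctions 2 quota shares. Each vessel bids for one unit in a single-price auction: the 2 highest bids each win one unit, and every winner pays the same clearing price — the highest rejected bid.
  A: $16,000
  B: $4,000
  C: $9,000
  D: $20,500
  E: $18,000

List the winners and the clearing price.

D, E; each pays $16,000

Ordering the bids: 20,500 (D), 18,000 (E), 16,000 (A), 9,000 (C), …
Top 2: D, E.
Highest unsuccessful bid: $16,000 → clearing price.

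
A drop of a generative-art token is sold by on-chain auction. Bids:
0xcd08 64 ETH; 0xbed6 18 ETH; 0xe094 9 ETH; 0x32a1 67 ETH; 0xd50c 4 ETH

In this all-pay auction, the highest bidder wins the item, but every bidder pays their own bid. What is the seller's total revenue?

Total revenue: 162 ETH

Bids in order: 67 (0x32a1) > 64 (0xcd08) > 18 (0xbed6) > 9 (0xe094) > 4 (0xd50c)
Every bidder forfeits their bid regardless of winning.
Revenue = 64 + 18 + 9 + 67 + 4 = 162 ETH.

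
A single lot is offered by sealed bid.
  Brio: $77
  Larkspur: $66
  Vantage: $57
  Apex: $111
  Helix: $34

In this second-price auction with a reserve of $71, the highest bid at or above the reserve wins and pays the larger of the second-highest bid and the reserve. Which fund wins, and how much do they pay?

Apex pays $77

Bids ranked: 111 (Apex) > 77 (Brio) > 66 (Larkspur) > 57 (Vantage) > 34 (Helix)
Highest eligible bid: Apex at $111.
Second-highest bid $77 exceeds the reserve $71 → payment $77.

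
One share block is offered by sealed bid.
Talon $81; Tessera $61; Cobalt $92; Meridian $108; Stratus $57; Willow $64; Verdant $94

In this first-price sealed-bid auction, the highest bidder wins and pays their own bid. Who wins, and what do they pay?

Meridian pays $108

First-price sealed-bid auction: the highest bidder wins and pays their own bid.
Bids in order: 108 (Meridian) > 94 (Verdant) > 92 (Cobalt) > 81 (Talon) > 64 (Willow) > 61 (Tessera) > …
First-price: Meridian pays what they bid, $108.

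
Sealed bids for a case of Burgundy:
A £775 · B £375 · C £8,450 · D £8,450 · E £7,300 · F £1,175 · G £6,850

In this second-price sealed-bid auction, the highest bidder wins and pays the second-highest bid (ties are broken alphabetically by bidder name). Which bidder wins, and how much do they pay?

Bids ranked: 8,450 (C) > 8,450 (D) > 7,300 (E) > 6,850 (G) > 1,175 (F) > 775 (A) > …
Tie at £8,450 → C wins by tie-break.
C is highest; pays the second-highest bid, £8,450.

C pays £8,450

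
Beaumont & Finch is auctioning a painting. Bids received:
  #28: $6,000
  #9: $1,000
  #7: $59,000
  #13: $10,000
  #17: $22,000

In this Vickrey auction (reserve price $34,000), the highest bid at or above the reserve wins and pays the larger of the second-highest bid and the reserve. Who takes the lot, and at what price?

Sorting bids: 59,000 (#7) > 22,000 (#17) > 10,000 (#13) > 6,000 (#28) > 1,000 (#9)
#7 has the top bid at or above the reserve ($59,000).
Second-highest bid $22,000 is below the reserve $34,000, so the reserve binds → payment $34,000.

#7 pays $34,000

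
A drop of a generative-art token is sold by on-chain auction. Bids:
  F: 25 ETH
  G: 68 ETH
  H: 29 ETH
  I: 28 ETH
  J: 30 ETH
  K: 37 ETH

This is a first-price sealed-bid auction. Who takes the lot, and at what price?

First-price sealed-bid auction: the highest bidder wins and pays their own bid.
Bids ranked: 68 (G) > 37 (K) > 30 (J) > 29 (H) > 28 (I) > 25 (F)
G has the highest bid and pays exactly that: 68 ETH.

G pays 68 ETH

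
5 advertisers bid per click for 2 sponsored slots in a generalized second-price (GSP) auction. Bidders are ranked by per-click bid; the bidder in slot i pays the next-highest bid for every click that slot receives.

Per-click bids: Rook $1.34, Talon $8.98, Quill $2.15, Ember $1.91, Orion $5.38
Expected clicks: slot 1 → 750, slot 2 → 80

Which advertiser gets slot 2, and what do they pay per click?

Orion; $2.15 per click

Sorting advertisers: $8.98 (Talon) > $5.38 (Orion) > $2.15 (Quill) > …
Slot 2 goes to the second-ranked bidder, Orion, who pays the next bid down: $2.15/click.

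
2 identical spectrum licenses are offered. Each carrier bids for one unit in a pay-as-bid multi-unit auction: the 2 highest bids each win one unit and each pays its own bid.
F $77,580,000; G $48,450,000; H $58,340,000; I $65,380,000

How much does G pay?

G pays $0

Ordering the bids: 77,580,000 (F), 65,380,000 (I), 58,340,000 (H), 48,450,000 (G)
Winners (2 units): F, I.
G does not win → $0.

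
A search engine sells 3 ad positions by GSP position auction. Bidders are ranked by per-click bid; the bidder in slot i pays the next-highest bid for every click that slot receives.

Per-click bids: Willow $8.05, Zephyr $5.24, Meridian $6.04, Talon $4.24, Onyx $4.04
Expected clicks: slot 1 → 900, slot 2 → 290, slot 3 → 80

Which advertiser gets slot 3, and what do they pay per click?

Sorting advertisers: $8.05 (Willow) > $6.04 (Meridian) > $5.24 (Zephyr) > $4.24 (Talon) > …
Slot 3 goes to the third-ranked bidder, Zephyr, who pays the next bid down: $4.24/click.

Zephyr; $4.24 per click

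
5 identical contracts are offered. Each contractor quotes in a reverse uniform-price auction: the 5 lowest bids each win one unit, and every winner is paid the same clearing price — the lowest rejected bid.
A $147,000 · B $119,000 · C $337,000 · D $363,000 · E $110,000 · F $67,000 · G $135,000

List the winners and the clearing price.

Bids ranked low→high: 67,000 (F), 110,000 (E), 119,000 (B), 135,000 (G), 147,000 (A), 337,000 (C), 363,000 (D)
Winners (5 units): F, E, B, G, A.
Clearing price = lowest rejected bid = $337,000.

F, E, B, G, A; each is paid $337,000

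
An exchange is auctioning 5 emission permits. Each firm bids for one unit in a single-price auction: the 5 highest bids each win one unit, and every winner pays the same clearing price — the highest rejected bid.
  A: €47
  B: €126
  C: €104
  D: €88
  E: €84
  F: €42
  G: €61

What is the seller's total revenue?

Total revenue: €235

Ordering the bids: 126 (B), 104 (C), 88 (D), 84 (E), 61 (G), 47 (A), 42 (F)
The 5 highest are B, C, D, E, G.
First losing bid is A's €47, which sets the uniform price.
Total revenue = 5 × €47 = €235.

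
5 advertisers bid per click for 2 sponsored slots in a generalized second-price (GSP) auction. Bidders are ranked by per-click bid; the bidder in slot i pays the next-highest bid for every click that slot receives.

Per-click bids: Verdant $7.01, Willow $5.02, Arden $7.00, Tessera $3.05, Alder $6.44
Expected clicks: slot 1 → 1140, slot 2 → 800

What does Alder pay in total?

Alder pays $0.00

Sorting advertisers: $7.01 (Verdant) > $7.00 (Arden) > $6.44 (Alder) > …
Alder ranks below slot 2 → no slot, pays nothing.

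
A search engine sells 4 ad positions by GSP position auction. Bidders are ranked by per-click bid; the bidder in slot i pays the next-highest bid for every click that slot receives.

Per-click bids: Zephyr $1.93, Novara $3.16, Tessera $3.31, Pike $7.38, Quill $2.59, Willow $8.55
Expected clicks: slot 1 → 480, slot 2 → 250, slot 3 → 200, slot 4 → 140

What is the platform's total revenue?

Per-click bids in order: $8.55 (Willow) > $7.38 (Pike) > $3.31 (Tessera) > $3.16 (Novara) > $2.59 (Quill) > …
Slot 1: Willow pays $7.38 × 480 = $3542.40
Slot 2: Pike pays $3.31 × 250 = $827.50
Slot 3: Tessera pays $3.16 × 200 = $632.00
Slot 4: Novara pays $2.59 × 140 = $362.60
Total = $5364.50

Total revenue: $5364.50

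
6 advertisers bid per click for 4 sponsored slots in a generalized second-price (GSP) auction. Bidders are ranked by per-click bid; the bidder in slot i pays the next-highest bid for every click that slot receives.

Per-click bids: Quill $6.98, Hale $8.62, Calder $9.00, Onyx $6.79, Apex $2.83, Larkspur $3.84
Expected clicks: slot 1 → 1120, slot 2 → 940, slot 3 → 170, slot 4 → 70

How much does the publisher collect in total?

Total revenue: $17638.70

Per-click bids in order: $9.00 (Calder) > $8.62 (Hale) > $6.98 (Quill) > $6.79 (Onyx) > $3.84 (Larkspur) > …
Slot 1: Calder pays $8.62 × 1120 = $9654.40
Slot 2: Hale pays $6.98 × 940 = $6561.20
Slot 3: Quill pays $6.79 × 170 = $1154.30
Slot 4: Onyx pays $3.84 × 70 = $268.80
Total = $17638.70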